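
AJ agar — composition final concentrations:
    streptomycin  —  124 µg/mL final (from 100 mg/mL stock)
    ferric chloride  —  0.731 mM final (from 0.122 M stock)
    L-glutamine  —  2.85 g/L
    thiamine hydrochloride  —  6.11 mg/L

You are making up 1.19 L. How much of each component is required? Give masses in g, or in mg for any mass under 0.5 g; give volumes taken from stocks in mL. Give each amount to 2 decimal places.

streptomycin 1.48 mL; ferric chloride 7.13 mL; L-glutamine 3.39 g; thiamine hydrochloride 7.27 mg

Working volume: 1.19 L.
streptomycin: V = C2·V2/C1 = 124 µg/mL × 1190 mL ÷ 100000 µg/mL = 1.48 mL
ferric chloride: dilute stock: 0.731 mM × 1190 mL ÷ 122 mM = 7.13 mL
L-glutamine: 2.85 g/L × 1.19 L = 3.39 g
thiamine hydrochloride: 6.11 mg/L × 1.19 L = 7.27 mg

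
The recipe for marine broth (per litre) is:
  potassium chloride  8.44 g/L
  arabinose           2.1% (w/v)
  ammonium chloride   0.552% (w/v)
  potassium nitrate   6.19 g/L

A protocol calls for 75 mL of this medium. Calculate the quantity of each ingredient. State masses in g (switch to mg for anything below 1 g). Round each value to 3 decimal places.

Target volume = 75 mL = 0.075 L.
potassium chloride: 8.44 g/L × 0.075 L = 0.633 g = 633.000 mg
arabinose: 2.1% w/v = 21 g/L → 21 × 0.075 L = 1.575 g
ammonium chloride: 0.552 g per 100 mL × 75 mL ÷ 100 = 0.414 g = 414.000 mg
potassium nitrate: 6.19 g/L × 0.075 L = 0.46425 g = 464.250 mg

potassium chloride 633.000 mg; arabinose 1.575 g; ammonium chloride 414.000 mg; potassium nitrate 464.250 mg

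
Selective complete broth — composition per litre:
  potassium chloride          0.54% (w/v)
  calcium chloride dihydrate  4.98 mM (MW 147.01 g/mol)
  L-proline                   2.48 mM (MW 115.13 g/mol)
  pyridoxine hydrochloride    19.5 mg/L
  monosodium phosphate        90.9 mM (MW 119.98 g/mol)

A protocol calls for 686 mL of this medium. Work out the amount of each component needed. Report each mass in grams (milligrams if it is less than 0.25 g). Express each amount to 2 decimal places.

potassium chloride 3.70 g; calcium chloride dihydrate 0.50 g; L-proline 195.87 mg; pyridoxine hydrochloride 13.38 mg; monosodium phosphate 7.48 g

Working volume: 686 mL = 0.686 L.
potassium chloride: 0.54 g per 100 mL × 686 mL ÷ 100 = 3.70 g
calcium chloride dihydrate: 4.98 mmol/L × 147.01 g/mol × 0.686 L ÷ 1000 = 0.50 g
L-proline: 2.48 mmol/L × 115.13 mg/mmol × 0.686 L = 195.87 mg
pyridoxine hydrochloride: 19.5 mg/L × 0.686 L = 13.38 mg
monosodium phosphate: 90.9 mmol/L × 119.98 g/mol × 0.686 L ÷ 1000 = 7.48 g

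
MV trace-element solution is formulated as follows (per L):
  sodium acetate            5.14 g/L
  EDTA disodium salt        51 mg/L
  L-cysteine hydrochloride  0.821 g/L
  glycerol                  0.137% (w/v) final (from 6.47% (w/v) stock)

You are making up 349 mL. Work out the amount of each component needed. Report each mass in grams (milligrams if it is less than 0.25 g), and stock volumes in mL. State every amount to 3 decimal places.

sodium acetate 1.794 g; EDTA disodium salt 17.799 mg; L-cysteine hydrochloride 0.287 g; glycerol 7.390 mL

Working volume: 349 mL = 0.349 L.
sodium acetate: 5.14 g/L × 0.349 L = 1.794 g
EDTA disodium salt: 51 mg/L × 0.349 L = 17.799 mg
L-cysteine hydrochloride: 0.821 g/L × 0.349 L = 0.287 g
glycerol: V = C2·V2/C1 = 0.137% ÷ 6.47% × 349 mL = 7.390 mL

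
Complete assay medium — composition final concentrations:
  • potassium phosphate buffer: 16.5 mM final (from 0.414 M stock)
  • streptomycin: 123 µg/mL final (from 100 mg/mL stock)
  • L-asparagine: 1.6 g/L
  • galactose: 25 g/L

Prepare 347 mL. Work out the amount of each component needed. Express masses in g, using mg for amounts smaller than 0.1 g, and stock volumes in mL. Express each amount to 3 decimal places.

potassium phosphate buffer 13.830 mL; streptomycin 0.427 mL; L-asparagine 0.555 g; galactose 8.675 g

Working volume: 347 mL = 0.347 L.
potassium phosphate buffer: dilute stock: 16.5 mM × 347 mL ÷ 414 mM = 13.830 mL
streptomycin: dilute stock: 123 µg/mL × 347 mL ÷ 100000 µg/mL = 0.427 mL
L-asparagine: 1.6 g/L × 0.347 L = 0.555 g
galactose: 25 g/L × 0.347 L = 8.675 g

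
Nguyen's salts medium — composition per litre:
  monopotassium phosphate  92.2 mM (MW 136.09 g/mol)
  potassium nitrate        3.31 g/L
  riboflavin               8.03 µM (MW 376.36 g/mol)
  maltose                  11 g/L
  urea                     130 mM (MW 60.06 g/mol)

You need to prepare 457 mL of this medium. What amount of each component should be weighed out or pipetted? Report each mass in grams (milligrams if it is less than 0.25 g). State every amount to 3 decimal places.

Working volume: 457 mL = 0.457 L.
monopotassium phosphate: 92.2 mmol/L × 136.09 g/mol × 0.457 L ÷ 1000 = 5.734 g
potassium nitrate: 3.31 g/L × 0.457 L = 1.513 g
riboflavin: 8.03 µmol/L × 376.36 g/mol × 0.457 L ÷ 1000 = 1.381 mg
maltose: 11 g/L × 0.457 L = 5.027 g
urea: 130 mmol/L × 60.06 g/mol × 0.457 L ÷ 1000 = 3.568 g

monopotassium phosphate 5.734 g; potassium nitrate 1.513 g; riboflavin 1.381 mg; maltose 5.027 g; urea 3.568 g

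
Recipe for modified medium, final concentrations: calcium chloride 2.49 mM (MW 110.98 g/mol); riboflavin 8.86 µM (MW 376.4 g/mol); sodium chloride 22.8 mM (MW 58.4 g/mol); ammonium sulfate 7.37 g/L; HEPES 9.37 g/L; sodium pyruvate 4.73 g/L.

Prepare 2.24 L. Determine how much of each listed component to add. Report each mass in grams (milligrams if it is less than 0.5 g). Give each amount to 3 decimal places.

calcium chloride 0.619 g; riboflavin 7.470 mg; sodium chloride 2.983 g; ammonium sulfate 16.509 g; HEPES 20.989 g; sodium pyruvate 10.595 g

Scale factor relative to 1 L: 2.24.
calcium chloride: 2.49 mmol/L × 110.98 g/mol × 2.24 L ÷ 1000 = 0.619 g
riboflavin: 8.86 µmol/L × 376.4 g/mol × 2.24 L ÷ 1000 = 7.470 mg
sodium chloride: 22.8 mmol/L × 58.4 g/mol × 2.24 L ÷ 1000 = 2.983 g
ammonium sulfate: 7.37 g/L × 2.24 L = 16.509 g
HEPES: 9.37 g/L × 2.24 L = 20.989 g
sodium pyruvate: 4.73 g/L × 2.24 L = 10.595 g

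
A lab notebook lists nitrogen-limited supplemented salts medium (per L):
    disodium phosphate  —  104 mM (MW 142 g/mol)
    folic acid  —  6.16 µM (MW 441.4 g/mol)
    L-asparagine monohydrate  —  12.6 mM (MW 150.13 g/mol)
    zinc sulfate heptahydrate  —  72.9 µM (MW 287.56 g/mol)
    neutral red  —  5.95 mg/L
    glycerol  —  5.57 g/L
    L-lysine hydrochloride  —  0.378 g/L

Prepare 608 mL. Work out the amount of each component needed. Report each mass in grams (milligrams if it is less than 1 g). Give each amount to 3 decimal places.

disodium phosphate 8.979 g; folic acid 1.653 mg; L-asparagine monohydrate 1.150 g; zinc sulfate heptahydrate 12.746 mg; neutral red 3.618 mg; glycerol 3.387 g; L-lysine hydrochloride 229.824 mg

Target volume = 608 mL = 0.608 L.
disodium phosphate: 104 mmol/L × 142 g/mol × 0.608 L ÷ 1000 = 8.979 g
folic acid: 6.16 µmol/L × 441.4 g/mol × 0.608 L ÷ 1000 = 1.653 mg
L-asparagine monohydrate: 12.6 mmol/L × 150.13 g/mol × 0.608 L ÷ 1000 = 1.150 g
zinc sulfate heptahydrate: 72.9 µmol/L × 287.56 g/mol × 0.608 L ÷ 1000 = 12.746 mg
neutral red: 5.95 mg/L × 0.608 L = 3.618 mg
glycerol: 5.57 g/L × 0.608 L = 3.387 g
L-lysine hydrochloride: 0.378 g/L × 0.608 L = 0.229824 g = 229.824 mg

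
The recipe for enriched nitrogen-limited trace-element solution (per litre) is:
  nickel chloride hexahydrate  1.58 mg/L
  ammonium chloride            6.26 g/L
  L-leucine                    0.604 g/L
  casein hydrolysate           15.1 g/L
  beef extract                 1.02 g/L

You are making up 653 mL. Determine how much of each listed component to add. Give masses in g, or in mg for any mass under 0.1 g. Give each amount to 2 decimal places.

Working volume: 653 mL = 0.653 L.
nickel chloride hexahydrate: 1.58 mg/L × 0.653 L = 1.03 mg
ammonium chloride: 6.26 g/L × 0.653 L = 4.09 g
L-leucine: 0.604 g/L × 0.653 L = 0.39 g
casein hydrolysate: 15.1 g/L × 0.653 L = 9.86 g
beef extract: 1.02 g/L × 0.653 L = 0.67 g

nickel chloride hexahydrate 1.03 mg; ammonium chloride 4.09 g; L-leucine 0.39 g; casein hydrolysate 9.86 g; beef extract 0.67 g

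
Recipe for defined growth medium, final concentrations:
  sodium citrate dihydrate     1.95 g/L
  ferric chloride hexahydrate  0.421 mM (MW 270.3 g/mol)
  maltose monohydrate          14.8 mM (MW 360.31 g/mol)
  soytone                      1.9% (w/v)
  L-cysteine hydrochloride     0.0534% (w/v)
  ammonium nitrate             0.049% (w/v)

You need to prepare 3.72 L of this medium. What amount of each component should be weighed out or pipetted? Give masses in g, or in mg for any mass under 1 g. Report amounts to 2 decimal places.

sodium citrate dihydrate 7.25 g; ferric chloride hexahydrate 423.32 mg; maltose monohydrate 19.84 g; soytone 70.68 g; L-cysteine hydrochloride 1.99 g; ammonium nitrate 1.82 g

Scale factor relative to 1 L: 3.72.
sodium citrate dihydrate: 1.95 g/L × 3.72 L = 7.25 g
ferric chloride hexahydrate: 0.421 mmol/L × 270.3 mg/mmol × 3.72 L = 423.32 mg
maltose monohydrate: 14.8 mmol/L × 360.31 g/mol × 3.72 L ÷ 1000 = 19.84 g
soytone: 1.9% w/v = 19 g/L → 19 × 3.72 L = 70.68 g
L-cysteine hydrochloride: 0.0534 g per 100 mL × 3720 mL ÷ 100 = 1.99 g
ammonium nitrate: 0.049% w/v = 0.49 g/L → 0.49 × 3.72 L = 1.82 g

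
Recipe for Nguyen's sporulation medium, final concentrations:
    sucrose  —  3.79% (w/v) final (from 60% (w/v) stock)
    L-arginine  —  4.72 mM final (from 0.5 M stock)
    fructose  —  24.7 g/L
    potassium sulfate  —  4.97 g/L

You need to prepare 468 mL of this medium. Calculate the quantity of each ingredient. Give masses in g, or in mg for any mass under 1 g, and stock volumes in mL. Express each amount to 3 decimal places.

Target volume = 468 mL = 0.468 L.
sucrose: dilute stock: 3.79% ÷ 60% × 468 mL = 29.562 mL
L-arginine: C1V1 = C2V2 → 4.72 mM × 468 mL ÷ 500 mM = 4.418 mL
fructose: 24.7 g/L × 0.468 L = 11.560 g
potassium sulfate: 4.97 g/L × 0.468 L = 2.326 g

sucrose 29.562 mL; L-arginine 4.418 mL; fructose 11.560 g; potassium sulfate 2.326 g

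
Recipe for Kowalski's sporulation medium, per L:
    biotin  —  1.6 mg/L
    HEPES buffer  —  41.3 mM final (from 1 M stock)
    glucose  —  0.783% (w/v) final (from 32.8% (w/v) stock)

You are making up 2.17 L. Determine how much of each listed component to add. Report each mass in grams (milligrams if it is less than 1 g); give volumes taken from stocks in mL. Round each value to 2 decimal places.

biotin 3.47 mg; HEPES buffer 89.62 mL; glucose 51.80 mL

Scale factor relative to 1 L: 2.17.
biotin: 1.6 mg/L × 2.17 L = 3.47 mg
HEPES buffer: C1V1 = C2V2 → 41.3 mM × 2170 mL ÷ 1000 mM = 89.62 mL
glucose: dilute stock: 0.783% ÷ 32.8% × 2170 mL = 51.80 mL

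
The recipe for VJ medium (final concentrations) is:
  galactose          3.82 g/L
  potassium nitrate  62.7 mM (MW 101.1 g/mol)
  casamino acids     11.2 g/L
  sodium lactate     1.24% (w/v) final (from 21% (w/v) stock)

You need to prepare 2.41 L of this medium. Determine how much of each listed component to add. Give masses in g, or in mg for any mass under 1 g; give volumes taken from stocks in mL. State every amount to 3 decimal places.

Working volume: 2.41 L.
galactose: 3.82 g/L × 2.41 L = 9.206 g
potassium nitrate: 62.7 mmol/L × 101.1 g/mol × 2.41 L ÷ 1000 = 15.277 g
casamino acids: 11.2 g/L × 2.41 L = 26.992 g
sodium lactate: V = C2·V2/C1 = 1.24% ÷ 21% × 2410 mL = 142.305 mL

galactose 9.206 g; potassium nitrate 15.277 g; casamino acids 26.992 g; sodium lactate 142.305 mL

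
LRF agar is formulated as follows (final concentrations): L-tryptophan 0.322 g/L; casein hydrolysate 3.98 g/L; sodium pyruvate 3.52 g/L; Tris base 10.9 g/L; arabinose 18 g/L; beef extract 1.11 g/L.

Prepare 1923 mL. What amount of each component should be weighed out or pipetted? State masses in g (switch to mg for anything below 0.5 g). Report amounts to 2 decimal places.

L-tryptophan 0.62 g; casein hydrolysate 7.65 g; sodium pyruvate 6.77 g; Tris base 20.96 g; arabinose 34.61 g; beef extract 2.13 g

Scale factor relative to 1 L: 1.923.
L-tryptophan: 0.322 g/L × 1.923 L = 0.62 g
casein hydrolysate: 3.98 g/L × 1.923 L = 7.65 g
sodium pyruvate: 3.52 g/L × 1.923 L = 6.77 g
Tris base: 10.9 g/L × 1.923 L = 20.96 g
arabinose: 18 g/L × 1.923 L = 34.61 g
beef extract: 1.11 g/L × 1.923 L = 2.13 g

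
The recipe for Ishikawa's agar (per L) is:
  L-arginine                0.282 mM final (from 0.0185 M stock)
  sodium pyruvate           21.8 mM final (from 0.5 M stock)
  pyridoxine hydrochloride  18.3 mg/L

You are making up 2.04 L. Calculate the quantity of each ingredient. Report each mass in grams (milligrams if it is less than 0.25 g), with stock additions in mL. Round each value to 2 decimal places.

Working volume: 2.04 L.
L-arginine: C1V1 = C2V2 → 0.282 mM × 2040 mL ÷ 18.5 mM = 31.10 mL
sodium pyruvate: V = C2·V2/C1 = 21.8 mM × 2040 mL ÷ 500 mM = 88.94 mL
pyridoxine hydrochloride: 18.3 mg/L × 2.04 L = 37.33 mg

L-arginine 31.10 mL; sodium pyruvate 88.94 mL; pyridoxine hydrochloride 37.33 mg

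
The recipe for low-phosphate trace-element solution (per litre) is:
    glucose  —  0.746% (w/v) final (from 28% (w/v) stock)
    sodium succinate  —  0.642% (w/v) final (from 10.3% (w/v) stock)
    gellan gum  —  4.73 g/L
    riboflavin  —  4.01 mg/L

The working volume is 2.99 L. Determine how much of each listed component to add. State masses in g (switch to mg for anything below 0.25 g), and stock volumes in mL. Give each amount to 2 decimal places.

glucose 79.66 mL; sodium succinate 186.37 mL; gellan gum 14.14 g; riboflavin 11.99 mg

Scale factor relative to 1 L: 2.99.
glucose: dilute stock: 0.746% ÷ 28% × 2990 mL = 79.66 mL
sodium succinate: C1V1 = C2V2 → 0.642% ÷ 10.3% × 2990 mL = 186.37 mL
gellan gum: 4.73 g/L × 2.99 L = 14.14 g
riboflavin: 4.01 mg/L × 2.99 L = 11.99 mg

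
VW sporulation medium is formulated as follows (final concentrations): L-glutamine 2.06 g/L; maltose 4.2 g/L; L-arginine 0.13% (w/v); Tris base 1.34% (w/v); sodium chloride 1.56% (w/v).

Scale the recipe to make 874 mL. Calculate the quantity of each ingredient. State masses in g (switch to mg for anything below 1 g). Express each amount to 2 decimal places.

L-glutamine 1.80 g; maltose 3.67 g; L-arginine 1.14 g; Tris base 11.71 g; sodium chloride 13.63 g

Target volume = 874 mL = 0.874 L.
L-glutamine: 2.06 g/L × 0.874 L = 1.80 g
maltose: 4.2 g/L × 0.874 L = 3.67 g
L-arginine: 0.13% w/v = 1.3 g/L → 1.3 × 0.874 L = 1.14 g
Tris base: 1.34% w/v = 13.4 g/L → 13.4 × 0.874 L = 11.71 g
sodium chloride: 1.56 g per 100 mL × 874 mL ÷ 100 = 13.63 g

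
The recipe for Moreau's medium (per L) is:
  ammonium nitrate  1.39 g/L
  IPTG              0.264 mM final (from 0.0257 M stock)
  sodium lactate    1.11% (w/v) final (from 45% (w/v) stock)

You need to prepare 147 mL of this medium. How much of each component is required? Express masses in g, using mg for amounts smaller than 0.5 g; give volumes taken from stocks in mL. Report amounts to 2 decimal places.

ammonium nitrate 204.33 mg; IPTG 1.51 mL; sodium lactate 3.63 mL

Scale factor relative to 1 L: 0.147.
ammonium nitrate: 1.39 g/L × 0.147 L = 0.20433 g = 204.33 mg
IPTG: V = C2·V2/C1 = 0.264 mM × 147 mL ÷ 25.7 mM = 1.51 mL
sodium lactate: C1V1 = C2V2 → 1.11% ÷ 45% × 147 mL = 3.63 mL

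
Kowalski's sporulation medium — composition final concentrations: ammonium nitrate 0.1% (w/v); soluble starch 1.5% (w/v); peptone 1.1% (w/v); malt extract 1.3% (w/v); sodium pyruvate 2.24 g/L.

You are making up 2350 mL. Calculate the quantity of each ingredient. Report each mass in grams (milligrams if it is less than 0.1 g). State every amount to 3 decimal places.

Scale factor relative to 1 L: 2.35.
ammonium nitrate: 0.1% w/v = 1 g/L → 1 × 2.35 L = 2.350 g
soluble starch: 1.5% w/v = 15 g/L → 15 × 2.35 L = 35.250 g
peptone: 1.1 g per 100 mL × 2350 mL ÷ 100 = 25.850 g
malt extract: 1.3% w/v = 13 g/L → 13 × 2.35 L = 30.550 g
sodium pyruvate: 2.24 g/L × 2.35 L = 5.264 g

ammonium nitrate 2.350 g; soluble starch 35.250 g; peptone 25.850 g; malt extract 30.550 g; sodium pyruvate 5.264 g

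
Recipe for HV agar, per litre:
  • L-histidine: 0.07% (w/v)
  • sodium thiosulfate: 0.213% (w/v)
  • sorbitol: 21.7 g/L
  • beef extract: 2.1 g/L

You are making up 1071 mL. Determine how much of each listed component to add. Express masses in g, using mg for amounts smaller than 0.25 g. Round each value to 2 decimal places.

L-histidine 0.75 g; sodium thiosulfate 2.28 g; sorbitol 23.24 g; beef extract 2.25 g

Working volume: 1071 mL = 1.071 L.
L-histidine: 0.07% w/v = 0.7 g/L → 0.7 × 1.071 L = 0.75 g
sodium thiosulfate: 0.213 g per 100 mL × 1071 mL ÷ 100 = 2.28 g
sorbitol: 21.7 g/L × 1.071 L = 23.24 g
beef extract: 2.1 g/L × 1.071 L = 2.25 g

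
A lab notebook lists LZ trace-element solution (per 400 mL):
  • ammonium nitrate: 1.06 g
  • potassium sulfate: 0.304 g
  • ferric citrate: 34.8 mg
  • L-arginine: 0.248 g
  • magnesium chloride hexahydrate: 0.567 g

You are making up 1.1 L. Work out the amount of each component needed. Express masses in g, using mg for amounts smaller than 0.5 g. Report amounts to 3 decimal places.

Ratio of target to recipe volume: 1100 / 400 = 2.75.
ammonium nitrate: 1.06 g × (1100 mL / 400 mL) = 2.915 g
potassium sulfate: 0.304 g × (1100 mL / 400 mL) = 0.836 g
ferric citrate: 34.8 mg × (1100 mL / 400 mL) = 95.700 mg
L-arginine: 0.248 g × (1100 mL / 400 mL) = 0.682 g
magnesium chloride hexahydrate: 0.567 g × (1100 mL / 400 mL) = 1.559 g

ammonium nitrate 2.915 g; potassium sulfate 0.836 g; ferric citrate 95.700 mg; L-arginine 0.682 g; magnesium chloride hexahydrate 1.559 g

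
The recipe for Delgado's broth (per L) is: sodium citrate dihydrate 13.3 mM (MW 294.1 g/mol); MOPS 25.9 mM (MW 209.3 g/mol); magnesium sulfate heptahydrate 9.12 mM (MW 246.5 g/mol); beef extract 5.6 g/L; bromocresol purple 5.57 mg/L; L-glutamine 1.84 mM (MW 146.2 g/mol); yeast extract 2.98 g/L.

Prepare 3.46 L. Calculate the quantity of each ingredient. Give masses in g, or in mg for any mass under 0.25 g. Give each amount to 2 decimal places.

sodium citrate dihydrate 13.53 g; MOPS 18.76 g; magnesium sulfate heptahydrate 7.78 g; beef extract 19.38 g; bromocresol purple 19.27 mg; L-glutamine 0.93 g; yeast extract 10.31 g

Scale factor relative to 1 L: 3.46.
sodium citrate dihydrate: 13.3 mmol/L × 294.1 g/mol × 3.46 L ÷ 1000 = 13.53 g
MOPS: 25.9 mmol/L × 209.3 g/mol × 3.46 L ÷ 1000 = 18.76 g
magnesium sulfate heptahydrate: 9.12 mmol/L × 246.5 g/mol × 3.46 L ÷ 1000 = 7.78 g
beef extract: 5.6 g/L × 3.46 L = 19.38 g
bromocresol purple: 5.57 mg/L × 3.46 L = 19.27 mg
L-glutamine: 1.84 mmol/L × 146.2 g/mol × 3.46 L ÷ 1000 = 0.93 g
yeast extract: 2.98 g/L × 3.46 L = 10.31 g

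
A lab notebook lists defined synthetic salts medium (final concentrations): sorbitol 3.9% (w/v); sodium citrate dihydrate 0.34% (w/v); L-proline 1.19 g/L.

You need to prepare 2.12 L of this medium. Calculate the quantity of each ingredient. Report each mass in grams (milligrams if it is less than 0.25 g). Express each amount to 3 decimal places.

Working volume: 2.12 L.
sorbitol: 3.9% w/v = 39 g/L → 39 × 2.12 L = 82.680 g
sodium citrate dihydrate: 0.34 g per 100 mL × 2120 mL ÷ 100 = 7.208 g
L-proline: 1.19 g/L × 2.12 L = 2.523 g

sorbitol 82.680 g; sodium citrate dihydrate 7.208 g; L-proline 2.523 g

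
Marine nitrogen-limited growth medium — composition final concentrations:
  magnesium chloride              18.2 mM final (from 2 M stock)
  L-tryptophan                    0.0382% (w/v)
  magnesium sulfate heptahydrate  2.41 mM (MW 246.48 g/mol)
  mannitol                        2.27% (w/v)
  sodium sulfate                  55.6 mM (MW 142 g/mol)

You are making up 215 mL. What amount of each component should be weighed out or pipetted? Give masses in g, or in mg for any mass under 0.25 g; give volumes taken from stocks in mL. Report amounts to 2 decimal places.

magnesium chloride 1.96 mL; L-tryptophan 82.13 mg; magnesium sulfate heptahydrate 127.71 mg; mannitol 4.88 g; sodium sulfate 1.70 g

Target volume = 215 mL = 0.215 L.
magnesium chloride: dilute stock: 18.2 mM × 215 mL ÷ 2000 mM = 1.96 mL
L-tryptophan: 0.0382% w/v = 0.382 g/L → 0.382 × 0.215 L = 0.08213 g = 82.13 mg
magnesium sulfate heptahydrate: 2.41 mmol/L × 246.48 mg/mmol × 0.215 L = 127.71 mg
mannitol: 2.27% w/v = 22.7 g/L → 22.7 × 0.215 L = 4.88 g
sodium sulfate: 55.6 mmol/L × 142 g/mol × 0.215 L ÷ 1000 = 1.70 g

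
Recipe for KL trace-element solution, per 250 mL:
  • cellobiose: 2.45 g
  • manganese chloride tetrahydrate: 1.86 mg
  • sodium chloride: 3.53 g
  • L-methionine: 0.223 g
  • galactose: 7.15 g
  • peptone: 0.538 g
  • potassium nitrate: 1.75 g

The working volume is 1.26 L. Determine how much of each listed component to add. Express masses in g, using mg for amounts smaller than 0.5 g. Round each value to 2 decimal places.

Ratio of target to recipe volume: 1260 / 250 = 5.04.
cellobiose: 2.45 g × (1260 mL / 250 mL) = 12.35 g
manganese chloride tetrahydrate: 1.86 mg × (1260 mL / 250 mL) = 9.37 mg
sodium chloride: 3.53 g × (1260 mL / 250 mL) = 17.79 g
L-methionine: 0.223 g × (1260 mL / 250 mL) = 1.12 g
galactose: 7.15 g × (1260 mL / 250 mL) = 36.04 g
peptone: 0.538 g × (1260 mL / 250 mL) = 2.71 g
potassium nitrate: 1.75 g × (1260 mL / 250 mL) = 8.82 g

cellobiose 12.35 g; manganese chloride tetrahydrate 9.37 mg; sodium chloride 17.79 g; L-methionine 1.12 g; galactose 36.04 g; peptone 2.71 g; potassium nitrate 8.82 g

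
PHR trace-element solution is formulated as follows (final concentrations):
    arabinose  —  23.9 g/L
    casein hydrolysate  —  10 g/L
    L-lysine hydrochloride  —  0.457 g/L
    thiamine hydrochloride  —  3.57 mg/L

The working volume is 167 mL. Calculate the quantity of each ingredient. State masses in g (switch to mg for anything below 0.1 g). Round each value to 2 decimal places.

arabinose 3.99 g; casein hydrolysate 1.67 g; L-lysine hydrochloride 76.32 mg; thiamine hydrochloride 0.60 mg

Working volume: 167 mL = 0.167 L.
arabinose: 23.9 g/L × 0.167 L = 3.99 g
casein hydrolysate: 10 g/L × 0.167 L = 1.67 g
L-lysine hydrochloride: 0.457 g/L × 0.167 L = 0.076319 g = 76.32 mg
thiamine hydrochloride: 3.57 mg/L × 0.167 L = 0.60 mg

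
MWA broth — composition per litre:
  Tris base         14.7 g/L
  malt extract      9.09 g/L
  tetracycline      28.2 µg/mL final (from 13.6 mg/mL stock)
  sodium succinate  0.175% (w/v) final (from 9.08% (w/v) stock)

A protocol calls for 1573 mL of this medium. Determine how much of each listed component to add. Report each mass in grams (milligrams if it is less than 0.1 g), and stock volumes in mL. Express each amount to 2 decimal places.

Scale factor relative to 1 L: 1.573.
Tris base: 14.7 g/L × 1.573 L = 23.12 g
malt extract: 9.09 g/L × 1.573 L = 14.30 g
tetracycline: C1V1 = C2V2 → 28.2 µg/mL × 1573 mL ÷ 13600 µg/mL = 3.26 mL
sodium succinate: V = C2·V2/C1 = 0.175% ÷ 9.08% × 1573 mL = 30.32 mL

Tris base 23.12 g; malt extract 14.30 g; tetracycline 3.26 mL; sodium succinate 30.32 mL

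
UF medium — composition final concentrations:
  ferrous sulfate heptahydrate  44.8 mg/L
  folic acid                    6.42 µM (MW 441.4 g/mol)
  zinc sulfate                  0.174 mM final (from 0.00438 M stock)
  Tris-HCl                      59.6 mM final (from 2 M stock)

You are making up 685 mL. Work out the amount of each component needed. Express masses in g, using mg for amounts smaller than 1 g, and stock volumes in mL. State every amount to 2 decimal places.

Working volume: 685 mL = 0.685 L.
ferrous sulfate heptahydrate: 44.8 mg/L × 0.685 L = 30.69 mg
folic acid: 6.42 µmol/L × 441.4 g/mol × 0.685 L ÷ 1000 = 1.94 mg
zinc sulfate: V = C2·V2/C1 = 0.174 mM × 685 mL ÷ 4.38 mM = 27.21 mL
Tris-HCl: dilute stock: 59.6 mM × 685 mL ÷ 2000 mM = 20.41 mL

ferrous sulfate heptahydrate 30.69 mg; folic acid 1.94 mg; zinc sulfate 27.21 mL; Tris-HCl 20.41 mL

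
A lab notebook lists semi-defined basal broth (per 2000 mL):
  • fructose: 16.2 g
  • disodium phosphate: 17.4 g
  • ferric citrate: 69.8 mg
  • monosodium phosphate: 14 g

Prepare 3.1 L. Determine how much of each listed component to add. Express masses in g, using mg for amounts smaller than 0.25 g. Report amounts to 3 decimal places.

Ratio of target to recipe volume: 3100 / 2000 = 1.55.
fructose: 16.2 g × (3100 mL / 2000 mL) = 25.110 g
disodium phosphate: 17.4 g × (3100 mL / 2000 mL) = 26.970 g
ferric citrate: 69.8 mg × (3100 mL / 2000 mL) = 108.190 mg
monosodium phosphate: 14 g × (3100 mL / 2000 mL) = 21.700 g

fructose 25.110 g; disodium phosphate 26.970 g; ferric citrate 108.190 mg; monosodium phosphate 21.700 g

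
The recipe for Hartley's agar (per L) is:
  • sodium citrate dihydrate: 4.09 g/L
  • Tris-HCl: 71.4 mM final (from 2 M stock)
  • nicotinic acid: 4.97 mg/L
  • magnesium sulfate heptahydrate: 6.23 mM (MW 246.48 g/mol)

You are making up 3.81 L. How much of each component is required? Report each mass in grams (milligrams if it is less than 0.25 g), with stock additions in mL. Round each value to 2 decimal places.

sodium citrate dihydrate 15.58 g; Tris-HCl 136.02 mL; nicotinic acid 18.94 mg; magnesium sulfate heptahydrate 5.85 g

Working volume: 3.81 L.
sodium citrate dihydrate: 4.09 g/L × 3.81 L = 15.58 g
Tris-HCl: C1V1 = C2V2 → 71.4 mM × 3810 mL ÷ 2000 mM = 136.02 mL
nicotinic acid: 4.97 mg/L × 3.81 L = 18.94 mg
magnesium sulfate heptahydrate: 6.23 mmol/L × 246.48 g/mol × 3.81 L ÷ 1000 = 5.85 g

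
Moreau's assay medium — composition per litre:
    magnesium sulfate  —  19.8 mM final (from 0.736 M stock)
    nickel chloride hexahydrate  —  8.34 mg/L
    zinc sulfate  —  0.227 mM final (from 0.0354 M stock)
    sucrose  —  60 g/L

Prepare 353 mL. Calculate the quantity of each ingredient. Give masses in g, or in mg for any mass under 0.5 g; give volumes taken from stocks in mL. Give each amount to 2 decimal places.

magnesium sulfate 9.50 mL; nickel chloride hexahydrate 2.94 mg; zinc sulfate 2.26 mL; sucrose 21.18 g

Working volume: 353 mL = 0.353 L.
magnesium sulfate: dilute stock: 19.8 mM × 353 mL ÷ 736 mM = 9.50 mL
nickel chloride hexahydrate: 8.34 mg/L × 0.353 L = 2.94 mg
zinc sulfate: V = C2·V2/C1 = 0.227 mM × 353 mL ÷ 35.4 mM = 2.26 mL
sucrose: 60 g/L × 0.353 L = 21.18 g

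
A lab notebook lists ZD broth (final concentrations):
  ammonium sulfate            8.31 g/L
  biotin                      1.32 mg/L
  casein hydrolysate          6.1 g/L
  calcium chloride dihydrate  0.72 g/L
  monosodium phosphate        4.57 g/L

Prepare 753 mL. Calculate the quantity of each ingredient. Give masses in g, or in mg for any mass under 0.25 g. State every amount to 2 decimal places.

Target volume = 753 mL = 0.753 L.
ammonium sulfate: 8.31 g/L × 0.753 L = 6.26 g
biotin: 1.32 mg/L × 0.753 L = 0.99 mg
casein hydrolysate: 6.1 g/L × 0.753 L = 4.59 g
calcium chloride dihydrate: 0.72 g/L × 0.753 L = 0.54 g
monosodium phosphate: 4.57 g/L × 0.753 L = 3.44 g

ammonium sulfate 6.26 g; biotin 0.99 mg; casein hydrolysate 4.59 g; calcium chloride dihydrate 0.54 g; monosodium phosphate 3.44 g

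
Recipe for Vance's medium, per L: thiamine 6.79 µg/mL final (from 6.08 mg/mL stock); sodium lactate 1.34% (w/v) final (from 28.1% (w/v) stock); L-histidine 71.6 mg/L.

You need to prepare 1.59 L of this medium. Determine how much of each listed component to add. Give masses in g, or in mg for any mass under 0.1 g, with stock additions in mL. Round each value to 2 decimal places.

Scale factor relative to 1 L: 1.59.
thiamine: V = C2·V2/C1 = 6.79 µg/mL × 1590 mL ÷ 6080 µg/mL = 1.78 mL
sodium lactate: C1V1 = C2V2 → 1.34% ÷ 28.1% × 1590 mL = 75.82 mL
L-histidine: 71.6 mg/L × 1.59 L = 113.844 mg = 0.11 g

thiamine 1.78 mL; sodium lactate 75.82 mL; L-histidine 0.11 g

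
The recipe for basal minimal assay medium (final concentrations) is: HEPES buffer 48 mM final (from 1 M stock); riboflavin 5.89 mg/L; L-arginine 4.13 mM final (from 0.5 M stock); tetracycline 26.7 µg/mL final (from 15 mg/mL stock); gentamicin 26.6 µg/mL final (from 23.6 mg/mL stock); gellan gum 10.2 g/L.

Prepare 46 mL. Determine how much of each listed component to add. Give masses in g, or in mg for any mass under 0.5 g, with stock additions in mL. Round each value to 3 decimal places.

HEPES buffer 2.208 mL; riboflavin 0.271 mg; L-arginine 0.380 mL; tetracycline 0.082 mL; gentamicin 0.052 mL; gellan gum 469.200 mg

Target volume = 46 mL = 0.046 L.
HEPES buffer: dilute stock: 48 mM × 46 mL ÷ 1000 mM = 2.208 mL
riboflavin: 5.89 mg/L × 0.046 L = 0.271 mg
L-arginine: C1V1 = C2V2 → 4.13 mM × 46 mL ÷ 500 mM = 0.380 mL
tetracycline: dilute stock: 26.7 µg/mL × 46 mL ÷ 15000 µg/mL = 0.082 mL
gentamicin: C1V1 = C2V2 → 26.6 µg/mL × 46 mL ÷ 23600 µg/mL = 0.052 mL
gellan gum: 10.2 g/L × 0.046 L = 0.4692 g = 469.200 mg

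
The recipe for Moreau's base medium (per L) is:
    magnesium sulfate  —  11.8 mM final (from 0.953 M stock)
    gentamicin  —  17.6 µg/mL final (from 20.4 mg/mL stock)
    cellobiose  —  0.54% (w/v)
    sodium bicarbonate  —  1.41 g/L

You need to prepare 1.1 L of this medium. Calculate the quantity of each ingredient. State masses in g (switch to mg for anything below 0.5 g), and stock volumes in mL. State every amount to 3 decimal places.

magnesium sulfate 13.620 mL; gentamicin 0.949 mL; cellobiose 5.940 g; sodium bicarbonate 1.551 g

Scale factor relative to 1 L: 1.1.
magnesium sulfate: V = C2·V2/C1 = 11.8 mM × 1100 mL ÷ 953 mM = 13.620 mL
gentamicin: C1V1 = C2V2 → 17.6 µg/mL × 1100 mL ÷ 20400 µg/mL = 0.949 mL
cellobiose: 0.54% w/v = 5.4 g/L → 5.4 × 1.1 L = 5.940 g
sodium bicarbonate: 1.41 g/L × 1.1 L = 1.551 g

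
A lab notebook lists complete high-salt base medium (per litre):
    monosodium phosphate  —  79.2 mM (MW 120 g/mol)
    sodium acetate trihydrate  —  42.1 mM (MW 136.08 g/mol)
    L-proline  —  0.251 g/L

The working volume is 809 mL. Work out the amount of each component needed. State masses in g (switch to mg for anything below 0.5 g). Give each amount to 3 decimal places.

Target volume = 809 mL = 0.809 L.
monosodium phosphate: 79.2 mmol/L × 120 g/mol × 0.809 L ÷ 1000 = 7.689 g
sodium acetate trihydrate: 42.1 mmol/L × 136.08 g/mol × 0.809 L ÷ 1000 = 4.635 g
L-proline: 0.251 g/L × 0.809 L = 0.203059 g = 203.059 mg

monosodium phosphate 7.689 g; sodium acetate trihydrate 4.635 g; L-proline 203.059 mg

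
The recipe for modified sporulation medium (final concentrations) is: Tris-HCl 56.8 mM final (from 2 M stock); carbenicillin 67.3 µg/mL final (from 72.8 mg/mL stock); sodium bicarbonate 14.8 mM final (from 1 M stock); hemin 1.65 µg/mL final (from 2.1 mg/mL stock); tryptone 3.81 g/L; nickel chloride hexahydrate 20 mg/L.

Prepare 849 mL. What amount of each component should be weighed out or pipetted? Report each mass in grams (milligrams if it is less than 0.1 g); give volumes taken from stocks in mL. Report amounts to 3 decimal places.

Target volume = 849 mL = 0.849 L.
Tris-HCl: C1V1 = C2V2 → 56.8 mM × 849 mL ÷ 2000 mM = 24.112 mL
carbenicillin: V = C2·V2/C1 = 67.3 µg/mL × 849 mL ÷ 72800 µg/mL = 0.785 mL
sodium bicarbonate: dilute stock: 14.8 mM × 849 mL ÷ 1000 mM = 12.565 mL
hemin: dilute stock: 1.65 µg/mL × 849 mL ÷ 2100 µg/mL = 0.667 mL
tryptone: 3.81 g/L × 0.849 L = 3.235 g
nickel chloride hexahydrate: 20 mg/L × 0.849 L = 16.980 mg

Tris-HCl 24.112 mL; carbenicillin 0.785 mL; sodium bicarbonate 12.565 mL; hemin 0.667 mL; tryptone 3.235 g; nickel chloride hexahydrate 16.980 mg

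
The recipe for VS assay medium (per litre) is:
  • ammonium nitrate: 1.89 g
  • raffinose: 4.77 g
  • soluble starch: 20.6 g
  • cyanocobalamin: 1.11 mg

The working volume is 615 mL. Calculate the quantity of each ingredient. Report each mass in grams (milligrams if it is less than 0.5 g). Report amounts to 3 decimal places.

ammonium nitrate 1.162 g; raffinose 2.934 g; soluble starch 12.669 g; cyanocobalamin 0.683 mg

Scale factor = 615 mL / 1000 mL = 0.615.
ammonium nitrate: 1.89 g × (615 mL / 1000 mL) = 1.162 g
raffinose: 4.77 g × (615 mL / 1000 mL) = 2.934 g
soluble starch: 20.6 g × (615 mL / 1000 mL) = 12.669 g
cyanocobalamin: 1.11 mg × (615 mL / 1000 mL) = 0.683 mg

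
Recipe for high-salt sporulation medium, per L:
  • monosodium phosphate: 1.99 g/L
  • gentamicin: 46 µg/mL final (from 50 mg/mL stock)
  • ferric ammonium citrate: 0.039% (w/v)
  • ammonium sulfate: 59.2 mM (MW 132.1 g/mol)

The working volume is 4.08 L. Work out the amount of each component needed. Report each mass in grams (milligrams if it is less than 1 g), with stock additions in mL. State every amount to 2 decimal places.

monosodium phosphate 8.12 g; gentamicin 3.75 mL; ferric ammonium citrate 1.59 g; ammonium sulfate 31.91 g

Working volume: 4.08 L.
monosodium phosphate: 1.99 g/L × 4.08 L = 8.12 g
gentamicin: dilute stock: 46 µg/mL × 4080 mL ÷ 50000 µg/mL = 3.75 mL
ferric ammonium citrate: 0.039 g per 100 mL × 4080 mL ÷ 100 = 1.59 g
ammonium sulfate: 59.2 mmol/L × 132.1 g/mol × 4.08 L ÷ 1000 = 31.91 g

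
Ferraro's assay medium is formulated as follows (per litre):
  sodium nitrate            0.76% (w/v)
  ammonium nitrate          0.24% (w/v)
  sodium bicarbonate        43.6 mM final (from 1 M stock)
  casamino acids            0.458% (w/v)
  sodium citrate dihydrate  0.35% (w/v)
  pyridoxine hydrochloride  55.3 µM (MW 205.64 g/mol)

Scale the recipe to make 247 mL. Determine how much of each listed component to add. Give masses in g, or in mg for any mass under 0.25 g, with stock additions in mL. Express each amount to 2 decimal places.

sodium nitrate 1.88 g; ammonium nitrate 0.59 g; sodium bicarbonate 10.77 mL; casamino acids 1.13 g; sodium citrate dihydrate 0.86 g; pyridoxine hydrochloride 2.81 mg

Scale factor relative to 1 L: 0.247.
sodium nitrate: 0.76% w/v = 7.6 g/L → 7.6 × 0.247 L = 1.88 g
ammonium nitrate: 0.24 g per 100 mL × 247 mL ÷ 100 = 0.59 g
sodium bicarbonate: V = C2·V2/C1 = 43.6 mM × 247 mL ÷ 1000 mM = 10.77 mL
casamino acids: 0.458 g per 100 mL × 247 mL ÷ 100 = 1.13 g
sodium citrate dihydrate: 0.35% w/v = 3.5 g/L → 3.5 × 0.247 L = 0.86 g
pyridoxine hydrochloride: 55.3 µmol/L × 205.64 g/mol × 0.247 L ÷ 1000 = 2.81 mg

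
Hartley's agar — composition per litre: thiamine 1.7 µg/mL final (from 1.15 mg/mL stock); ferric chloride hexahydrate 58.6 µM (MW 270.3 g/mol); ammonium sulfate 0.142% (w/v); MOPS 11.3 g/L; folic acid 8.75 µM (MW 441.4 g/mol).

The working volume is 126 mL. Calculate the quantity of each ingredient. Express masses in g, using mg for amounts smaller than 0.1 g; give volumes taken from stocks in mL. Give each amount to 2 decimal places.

Scale factor relative to 1 L: 0.126.
thiamine: V = C2·V2/C1 = 1.7 µg/mL × 126 mL ÷ 1150 µg/mL = 0.19 mL
ferric chloride hexahydrate: 58.6 µmol/L × 270.3 g/mol × 0.126 L ÷ 1000 = 2.00 mg
ammonium sulfate: 0.142 g per 100 mL × 126 mL ÷ 100 = 0.18 g
MOPS: 11.3 g/L × 0.126 L = 1.42 g
folic acid: 8.75 µmol/L × 441.4 g/mol × 0.126 L ÷ 1000 = 0.49 mg

thiamine 0.19 mL; ferric chloride hexahydrate 2.00 mg; ammonium sulfate 0.18 g; MOPS 1.42 g; folic acid 0.49 mg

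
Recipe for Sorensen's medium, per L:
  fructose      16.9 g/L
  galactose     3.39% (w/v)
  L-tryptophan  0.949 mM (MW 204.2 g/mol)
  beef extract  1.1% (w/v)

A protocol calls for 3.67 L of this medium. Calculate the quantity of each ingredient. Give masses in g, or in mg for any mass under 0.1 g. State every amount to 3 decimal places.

Working volume: 3.67 L.
fructose: 16.9 g/L × 3.67 L = 62.023 g
galactose: 3.39 g per 100 mL × 3670 mL ÷ 100 = 124.413 g
L-tryptophan: 0.949 mmol/L × 204.2 g/mol × 3.67 L ÷ 1000 = 0.711 g
beef extract: 1.1 g per 100 mL × 3670 mL ÷ 100 = 40.370 g

fructose 62.023 g; galactose 124.413 g; L-tryptophan 0.711 g; beef extract 40.370 g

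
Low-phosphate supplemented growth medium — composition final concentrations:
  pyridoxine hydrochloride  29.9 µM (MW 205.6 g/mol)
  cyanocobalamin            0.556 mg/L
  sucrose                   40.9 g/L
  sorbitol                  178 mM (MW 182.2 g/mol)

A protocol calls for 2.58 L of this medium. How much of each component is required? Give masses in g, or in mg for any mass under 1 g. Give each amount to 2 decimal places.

Working volume: 2.58 L.
pyridoxine hydrochloride: 29.9 µmol/L × 205.6 g/mol × 2.58 L ÷ 1000 = 15.86 mg
cyanocobalamin: 0.556 mg/L × 2.58 L = 1.43 mg
sucrose: 40.9 g/L × 2.58 L = 105.52 g
sorbitol: 178 mmol/L × 182.2 g/mol × 2.58 L ÷ 1000 = 83.67 g

pyridoxine hydrochloride 15.86 mg; cyanocobalamin 1.43 mg; sucrose 105.52 g; sorbitol 83.67 g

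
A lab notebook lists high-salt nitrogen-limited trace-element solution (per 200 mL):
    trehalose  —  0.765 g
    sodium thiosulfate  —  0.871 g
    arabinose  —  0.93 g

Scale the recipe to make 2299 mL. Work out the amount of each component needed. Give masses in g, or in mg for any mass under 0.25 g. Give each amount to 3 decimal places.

Scale factor = 2299 mL / 200 mL = 11.495.
trehalose: 0.765 g × (2299 mL / 200 mL) = 8.794 g
sodium thiosulfate: 0.871 g × (2299 mL / 200 mL) = 10.012 g
arabinose: 0.93 g × (2299 mL / 200 mL) = 10.690 g

trehalose 8.794 g; sodium thiosulfate 10.012 g; arabinose 10.690 g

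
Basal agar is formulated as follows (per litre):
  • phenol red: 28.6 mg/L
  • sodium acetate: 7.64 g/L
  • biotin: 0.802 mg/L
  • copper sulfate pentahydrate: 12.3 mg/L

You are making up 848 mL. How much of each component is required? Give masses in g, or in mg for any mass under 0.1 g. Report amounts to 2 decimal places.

Working volume: 848 mL = 0.848 L.
phenol red: 28.6 mg/L × 0.848 L = 24.25 mg
sodium acetate: 7.64 g/L × 0.848 L = 6.48 g
biotin: 0.802 mg/L × 0.848 L = 0.68 mg
copper sulfate pentahydrate: 12.3 mg/L × 0.848 L = 10.43 mg

phenol red 24.25 mg; sodium acetate 6.48 g; biotin 0.68 mg; copper sulfate pentahydrate 10.43 mg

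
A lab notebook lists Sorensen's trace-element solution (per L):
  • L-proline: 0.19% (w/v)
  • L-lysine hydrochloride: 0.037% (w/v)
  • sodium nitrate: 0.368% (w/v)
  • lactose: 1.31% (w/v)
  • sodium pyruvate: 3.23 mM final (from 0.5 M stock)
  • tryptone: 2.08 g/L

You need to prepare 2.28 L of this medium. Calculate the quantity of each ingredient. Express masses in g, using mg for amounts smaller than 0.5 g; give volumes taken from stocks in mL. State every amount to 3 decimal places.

Working volume: 2.28 L.
L-proline: 0.19% w/v = 1.9 g/L → 1.9 × 2.28 L = 4.332 g
L-lysine hydrochloride: 0.037 g per 100 mL × 2280 mL ÷ 100 = 0.844 g
sodium nitrate: 0.368 g per 100 mL × 2280 mL ÷ 100 = 8.390 g
lactose: 1.31 g per 100 mL × 2280 mL ÷ 100 = 29.868 g
sodium pyruvate: C1V1 = C2V2 → 3.23 mM × 2280 mL ÷ 500 mM = 14.729 mL
tryptone: 2.08 g/L × 2.28 L = 4.742 g

L-proline 4.332 g; L-lysine hydrochloride 0.844 g; sodium nitrate 8.390 g; lactose 29.868 g; sodium pyruvate 14.729 mL; tryptone 4.742 g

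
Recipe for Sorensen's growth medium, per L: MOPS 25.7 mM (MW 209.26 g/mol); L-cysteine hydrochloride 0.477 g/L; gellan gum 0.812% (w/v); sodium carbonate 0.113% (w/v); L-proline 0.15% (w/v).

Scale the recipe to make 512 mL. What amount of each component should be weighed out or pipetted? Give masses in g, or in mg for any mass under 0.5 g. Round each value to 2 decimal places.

Working volume: 512 mL = 0.512 L.
MOPS: 25.7 mmol/L × 209.26 g/mol × 0.512 L ÷ 1000 = 2.75 g
L-cysteine hydrochloride: 0.477 g/L × 0.512 L = 0.244224 g = 244.22 mg
gellan gum: 0.812% w/v = 8.12 g/L → 8.12 × 0.512 L = 4.16 g
sodium carbonate: 0.113 g per 100 mL × 512 mL ÷ 100 = 0.58 g
L-proline: 0.15% w/v = 1.5 g/L → 1.5 × 0.512 L = 0.77 g

MOPS 2.75 g; L-cysteine hydrochloride 244.22 mg; gellan gum 4.16 g; sodium carbonate 0.58 g; L-proline 0.77 g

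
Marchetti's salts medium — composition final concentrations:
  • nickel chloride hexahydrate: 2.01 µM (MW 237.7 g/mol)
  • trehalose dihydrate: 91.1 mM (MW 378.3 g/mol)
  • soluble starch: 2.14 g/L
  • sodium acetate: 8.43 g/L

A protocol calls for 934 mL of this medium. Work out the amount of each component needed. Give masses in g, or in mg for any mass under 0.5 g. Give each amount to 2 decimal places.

nickel chloride hexahydrate 0.45 mg; trehalose dihydrate 32.19 g; soluble starch 2.00 g; sodium acetate 7.87 g

Target volume = 934 mL = 0.934 L.
nickel chloride hexahydrate: 2.01 µmol/L × 237.7 g/mol × 0.934 L ÷ 1000 = 0.45 mg
trehalose dihydrate: 91.1 mmol/L × 378.3 g/mol × 0.934 L ÷ 1000 = 32.19 g
soluble starch: 2.14 g/L × 0.934 L = 2.00 g
sodium acetate: 8.43 g/L × 0.934 L = 7.87 g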